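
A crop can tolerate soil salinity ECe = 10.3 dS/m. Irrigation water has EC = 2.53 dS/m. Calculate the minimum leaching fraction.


LR = ECiw / (5*ECe - ECiw)
LR = 2.53 / (5*10.3 - 2.53)
LR = 2.53 / 48.9700

0.0517


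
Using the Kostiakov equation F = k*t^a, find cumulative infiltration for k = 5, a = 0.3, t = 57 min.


F = k * t^a = 5 * 57^0.3
F = 5 * 3.363276

16.8164 mm


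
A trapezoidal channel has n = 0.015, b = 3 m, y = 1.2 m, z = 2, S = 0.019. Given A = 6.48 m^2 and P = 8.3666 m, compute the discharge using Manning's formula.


R = A/P = 6.48/8.3666 = 0.774508
Q = (1/0.015) * 6.48 * 0.774508^(2/3) * 0.019^0.5

50.2201 m^3/s


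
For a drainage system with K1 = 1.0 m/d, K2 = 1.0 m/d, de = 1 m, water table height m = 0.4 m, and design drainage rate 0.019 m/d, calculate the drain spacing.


S^2 = 8*K2*de*m/q + 4*K1*m^2/q
S^2 = 8*1.0*1*0.4/0.019 + 4*1.0*0.4^2/0.019
S = sqrt(202.1053)

14.2164 m


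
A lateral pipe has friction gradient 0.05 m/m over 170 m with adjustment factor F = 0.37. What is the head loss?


hf = J * L * F = 0.05 * 170 * 0.37 = 3.1450 m

3.1450 m


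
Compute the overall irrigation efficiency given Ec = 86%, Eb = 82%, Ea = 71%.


Ec = 0.86, Eb = 0.82, Ea = 0.71
E = 0.86 * 0.82 * 0.71 * 100 = 50.0692%

50.0692 %


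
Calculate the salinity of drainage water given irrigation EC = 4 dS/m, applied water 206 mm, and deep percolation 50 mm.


EC_dw = EC_iw * D_iw / D_dw
EC_dw = 4 * 206 / 50
EC_dw = 824 / 50

16.4800 dS/m


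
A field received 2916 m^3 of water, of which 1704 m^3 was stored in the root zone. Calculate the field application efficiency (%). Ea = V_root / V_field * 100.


Ea = V_root / V_field * 100 = 1704 / 2916 * 100 = 58.4362%

58.4362 %


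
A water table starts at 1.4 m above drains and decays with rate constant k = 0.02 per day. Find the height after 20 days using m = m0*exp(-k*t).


m = m0 * exp(-k*t)
m = 1.4 * exp(-0.02 * 20)
m = 1.4 * exp(-0.4000)

0.9384 m


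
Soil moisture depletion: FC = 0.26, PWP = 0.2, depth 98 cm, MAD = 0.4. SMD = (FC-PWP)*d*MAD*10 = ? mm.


SMD = (FC - PWP) * d * MAD * 10
SMD = (0.26 - 0.2) * 98 * 0.4 * 10
SMD = 0.0600 * 98 * 0.4 * 10

23.5200 mm


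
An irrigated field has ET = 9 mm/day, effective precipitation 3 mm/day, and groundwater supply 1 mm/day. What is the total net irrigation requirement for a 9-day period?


Daily deficit = ET - Pe - GW = 9 - 3 - 1 = 5 mm/day
NIR = 5 * 9 = 45 mm

45.0000 mm


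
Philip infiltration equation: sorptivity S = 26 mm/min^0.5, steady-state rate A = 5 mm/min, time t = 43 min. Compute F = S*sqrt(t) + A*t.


F = S*sqrt(t) + A*t
F = 26*sqrt(43) + 5*43
F = 26*6.557439 + 215

385.4934 mm


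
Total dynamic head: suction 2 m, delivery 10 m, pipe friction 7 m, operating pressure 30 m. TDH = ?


TDH = Hs + Hd + hf + Hp = 2 + 10 + 7 + 30 = 49

49 m


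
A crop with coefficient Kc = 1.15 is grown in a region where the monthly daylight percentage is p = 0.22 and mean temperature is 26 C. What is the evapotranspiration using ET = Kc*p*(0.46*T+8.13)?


ET = Kc * p * (0.46*T + 8.13)
ET = 1.15 * 0.22 * (0.46*26 + 8.13)
ET = 1.15 * 0.22 * 20.0900

5.0828 mm/day


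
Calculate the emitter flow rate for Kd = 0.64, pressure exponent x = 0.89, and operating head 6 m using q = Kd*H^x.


q = Kd * H^x = 0.64 * 6^0.89 = 0.64 * 4.926683

3.1531 L/h


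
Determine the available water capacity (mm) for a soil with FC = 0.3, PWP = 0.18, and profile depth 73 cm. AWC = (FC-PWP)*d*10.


AWC = (FC - PWP) * d * 10
AWC = (0.3 - 0.18) * 73 * 10
AWC = 0.1200 * 73 * 10

87.6000 mm


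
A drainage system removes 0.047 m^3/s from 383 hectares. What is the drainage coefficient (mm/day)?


DC = Q * 86400 / (A * 10000) * 1000
DC = 0.047 * 86400 / (383 * 10000) * 1000
DC = 4060800.0000 / 3830000

1.0603 mm/day


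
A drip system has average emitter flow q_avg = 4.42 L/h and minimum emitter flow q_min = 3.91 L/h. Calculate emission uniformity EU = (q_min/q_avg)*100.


EU = (q_min/q_avg)*100 = (3.91/4.42)*100 = 88.4615%

88.4615 %


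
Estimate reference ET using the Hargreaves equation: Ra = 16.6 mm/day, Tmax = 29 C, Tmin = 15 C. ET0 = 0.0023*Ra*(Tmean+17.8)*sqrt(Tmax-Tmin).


Tmean = (Tmax + Tmin)/2 = (29 + 15)/2 = 22.0
ET0 = 0.0023 * 16.6 * (22.0 + 17.8) * sqrt(29 - 15)
ET0 = 0.0023 * 16.6 * 39.8 * 3.741657

5.6857 mm/day


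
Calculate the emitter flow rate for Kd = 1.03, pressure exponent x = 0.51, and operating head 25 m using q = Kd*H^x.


q = Kd * H^x = 1.03 * 25^0.51 = 1.03 * 5.163562

5.3185 L/h


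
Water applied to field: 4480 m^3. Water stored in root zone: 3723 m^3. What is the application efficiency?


Ea = V_root / V_field * 100 = 3723 / 4480 * 100 = 83.1027%

83.1027 %


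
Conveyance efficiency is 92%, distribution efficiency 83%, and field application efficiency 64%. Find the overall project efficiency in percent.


Ec = 0.92, Eb = 0.83, Ea = 0.64
E = 0.92 * 0.83 * 0.64 * 100 = 48.8704%

48.8704 %


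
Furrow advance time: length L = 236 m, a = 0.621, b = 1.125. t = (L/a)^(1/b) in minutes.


t = (L/a)^(1/b)
t = (236/0.621)^(1/1.125)
t = 380.032206^(1/1.125)

196.4146 min


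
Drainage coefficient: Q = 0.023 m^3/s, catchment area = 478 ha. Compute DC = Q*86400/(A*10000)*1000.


DC = Q * 86400 / (A * 10000) * 1000
DC = 0.023 * 86400 / (478 * 10000) * 1000
DC = 1987200.0000 / 4780000

0.4157 mm/day


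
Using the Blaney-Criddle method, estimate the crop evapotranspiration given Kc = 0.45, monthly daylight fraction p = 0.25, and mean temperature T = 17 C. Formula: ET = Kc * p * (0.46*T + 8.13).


ET = Kc * p * (0.46*T + 8.13)
ET = 0.45 * 0.25 * (0.46*17 + 8.13)
ET = 0.45 * 0.25 * 15.9500

1.7944 mm/day


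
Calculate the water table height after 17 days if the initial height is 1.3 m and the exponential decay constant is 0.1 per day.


m = m0 * exp(-k*t)
m = 1.3 * exp(-0.1 * 17)
m = 1.3 * exp(-1.7000)

0.2375 m


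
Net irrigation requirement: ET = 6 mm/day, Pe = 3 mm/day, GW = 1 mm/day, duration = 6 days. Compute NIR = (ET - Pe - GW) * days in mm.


Daily deficit = ET - Pe - GW = 6 - 3 - 1 = 2 mm/day
NIR = 2 * 6 = 12 mm

12.0000 mm


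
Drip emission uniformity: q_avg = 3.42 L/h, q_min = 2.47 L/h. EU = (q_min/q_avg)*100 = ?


EU = (q_min/q_avg)*100 = (2.47/3.42)*100 = 72.2222%

72.2222 %


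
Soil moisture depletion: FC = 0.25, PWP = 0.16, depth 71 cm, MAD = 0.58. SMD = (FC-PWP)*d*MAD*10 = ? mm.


SMD = (FC - PWP) * d * MAD * 10
SMD = (0.25 - 0.16) * 71 * 0.58 * 10
SMD = 0.0900 * 71 * 0.58 * 10

37.0620 mm


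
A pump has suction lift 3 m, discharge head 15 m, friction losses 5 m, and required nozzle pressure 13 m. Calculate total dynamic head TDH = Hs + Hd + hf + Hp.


TDH = Hs + Hd + hf + Hp = 3 + 15 + 5 + 13 = 36

36 m


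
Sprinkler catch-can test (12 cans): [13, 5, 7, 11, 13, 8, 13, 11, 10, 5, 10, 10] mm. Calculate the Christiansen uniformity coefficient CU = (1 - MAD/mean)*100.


mean = 9.666667 mm
MAD = 2.277778 mm
CU = (1 - 2.277778/9.666667)*100

76.4368 %


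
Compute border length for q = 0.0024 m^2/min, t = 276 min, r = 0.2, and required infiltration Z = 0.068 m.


L = q*t/((1+r)*Z)
L = 0.0024*276/((1+0.2)*0.068)
L = 0.6624/0.0816

8.1176 m


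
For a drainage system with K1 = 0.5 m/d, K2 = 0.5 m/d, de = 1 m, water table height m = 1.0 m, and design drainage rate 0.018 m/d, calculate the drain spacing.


S^2 = 8*K2*de*m/q + 4*K1*m^2/q
S^2 = 8*0.5*1*1.0/0.018 + 4*0.5*1.0^2/0.018
S = sqrt(333.3333)

18.2574 m


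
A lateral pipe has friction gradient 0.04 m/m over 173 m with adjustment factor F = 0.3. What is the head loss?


hf = J * L * F = 0.04 * 173 * 0.3 = 2.0760 m

2.0760 m


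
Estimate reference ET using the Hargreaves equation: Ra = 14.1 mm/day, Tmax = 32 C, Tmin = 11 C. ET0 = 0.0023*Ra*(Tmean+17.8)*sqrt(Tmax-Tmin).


Tmean = (Tmax + Tmin)/2 = (32 + 11)/2 = 21.5
ET0 = 0.0023 * 14.1 * (21.5 + 17.8) * sqrt(32 - 11)
ET0 = 0.0023 * 14.1 * 39.3 * 4.582576

5.8405 mm/day


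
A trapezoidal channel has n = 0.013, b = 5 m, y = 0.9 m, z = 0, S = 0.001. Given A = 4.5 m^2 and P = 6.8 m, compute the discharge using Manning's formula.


R = A/P = 4.5/6.8 = 0.661765
Q = (1/0.013) * 4.5 * 0.661765^(2/3) * 0.001^0.5

8.3126 m^3/s


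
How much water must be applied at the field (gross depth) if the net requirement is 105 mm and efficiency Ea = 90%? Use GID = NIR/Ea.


Ea = 90% = 0.9
GID = NIR / Ea = 105 / 0.9 = 116.6667 mm

116.6667 mm


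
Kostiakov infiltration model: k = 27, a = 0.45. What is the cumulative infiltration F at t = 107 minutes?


F = k * t^a = 27 * 107^0.45
F = 27 * 8.188846

221.0988 mm


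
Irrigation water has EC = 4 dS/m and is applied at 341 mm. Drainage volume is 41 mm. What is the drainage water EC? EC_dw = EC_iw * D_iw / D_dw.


EC_dw = EC_iw * D_iw / D_dw
EC_dw = 4 * 341 / 41
EC_dw = 1364 / 41

33.2683 dS/m


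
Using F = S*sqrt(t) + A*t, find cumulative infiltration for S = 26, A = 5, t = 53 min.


F = S*sqrt(t) + A*t
F = 26*sqrt(53) + 5*53
F = 26*7.280110 + 265

454.2829 mm


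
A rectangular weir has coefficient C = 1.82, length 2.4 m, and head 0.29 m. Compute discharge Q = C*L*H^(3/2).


Q = C * L * H^(3/2) = 1.82 * 2.4 * 0.29^1.5 = 1.82 * 2.4 * 0.156170

0.6822 m^3/s


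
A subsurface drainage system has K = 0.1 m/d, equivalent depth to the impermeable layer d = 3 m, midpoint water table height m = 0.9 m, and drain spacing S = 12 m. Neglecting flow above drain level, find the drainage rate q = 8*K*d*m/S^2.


q = 8*K*d*m/S^2
q = 8*0.1*3*0.9/12^2
q = 2.1600 / 144

0.0150 m/d


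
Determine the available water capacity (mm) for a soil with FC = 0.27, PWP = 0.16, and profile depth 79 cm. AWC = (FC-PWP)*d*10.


AWC = (FC - PWP) * d * 10
AWC = (0.27 - 0.16) * 79 * 10
AWC = 0.1100 * 79 * 10

86.9000 mm


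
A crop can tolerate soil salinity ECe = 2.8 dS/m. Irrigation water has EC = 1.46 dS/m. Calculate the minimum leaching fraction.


LR = ECiw / (5*ECe - ECiw)
LR = 1.46 / (5*2.8 - 1.46)
LR = 1.46 / 12.5400

0.1164


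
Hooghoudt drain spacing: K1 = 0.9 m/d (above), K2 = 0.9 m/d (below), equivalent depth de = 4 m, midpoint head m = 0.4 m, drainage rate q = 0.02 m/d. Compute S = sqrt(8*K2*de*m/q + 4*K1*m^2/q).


S^2 = 8*K2*de*m/q + 4*K1*m^2/q
S^2 = 8*0.9*4*0.4/0.02 + 4*0.9*0.4^2/0.02
S = sqrt(604.8000)

24.5927 m


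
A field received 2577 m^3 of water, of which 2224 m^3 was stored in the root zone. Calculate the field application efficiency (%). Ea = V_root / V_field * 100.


Ea = V_root / V_field * 100 = 2224 / 2577 * 100 = 86.3019%

86.3019 %


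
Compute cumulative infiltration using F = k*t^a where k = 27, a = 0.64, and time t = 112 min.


F = k * t^a = 27 * 112^0.64
F = 27 * 20.487999

553.1760 mm


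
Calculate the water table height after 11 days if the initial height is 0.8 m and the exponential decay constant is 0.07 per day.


m = m0 * exp(-k*t)
m = 0.8 * exp(-0.07 * 11)
m = 0.8 * exp(-0.7700)

0.3704 m


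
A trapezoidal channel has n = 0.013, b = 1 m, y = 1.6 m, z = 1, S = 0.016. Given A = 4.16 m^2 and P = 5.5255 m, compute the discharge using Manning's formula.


R = A/P = 4.16/5.5255 = 0.752873
Q = (1/0.013) * 4.16 * 0.752873^(2/3) * 0.016^0.5

33.4984 m^3/s


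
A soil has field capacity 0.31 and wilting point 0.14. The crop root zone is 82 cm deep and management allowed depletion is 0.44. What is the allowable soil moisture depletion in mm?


SMD = (FC - PWP) * d * MAD * 10
SMD = (0.31 - 0.14) * 82 * 0.44 * 10
SMD = 0.1700 * 82 * 0.44 * 10

61.3360 mm


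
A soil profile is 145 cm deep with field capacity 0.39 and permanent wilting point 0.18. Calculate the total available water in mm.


AWC = (FC - PWP) * d * 10
AWC = (0.39 - 0.18) * 145 * 10
AWC = 0.2100 * 145 * 10

304.5000 mm


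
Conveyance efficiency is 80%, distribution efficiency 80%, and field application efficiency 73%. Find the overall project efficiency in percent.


Ec = 0.8, Eb = 0.8, Ea = 0.73
E = 0.8 * 0.8 * 0.73 * 100 = 46.7200%

46.7200 %


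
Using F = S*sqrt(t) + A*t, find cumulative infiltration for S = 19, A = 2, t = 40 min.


F = S*sqrt(t) + A*t
F = 19*sqrt(40) + 2*40
F = 19*6.324555 + 80

200.1665 mm


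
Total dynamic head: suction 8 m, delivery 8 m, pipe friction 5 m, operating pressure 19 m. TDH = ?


TDH = Hs + Hd + hf + Hp = 8 + 8 + 5 + 19 = 40

40 m


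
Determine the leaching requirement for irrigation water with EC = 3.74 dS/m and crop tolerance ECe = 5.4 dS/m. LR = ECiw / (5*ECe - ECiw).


LR = ECiw / (5*ECe - ECiw)
LR = 3.74 / (5*5.4 - 3.74)
LR = 3.74 / 23.2600

0.1608


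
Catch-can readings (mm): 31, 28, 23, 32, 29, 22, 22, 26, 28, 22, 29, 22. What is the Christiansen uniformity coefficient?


mean = 26.166667 mm
MAD = 3.333333 mm
CU = (1 - 3.333333/26.166667)*100

87.2611 %


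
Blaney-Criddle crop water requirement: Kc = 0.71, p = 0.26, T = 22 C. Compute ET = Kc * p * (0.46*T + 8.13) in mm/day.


ET = Kc * p * (0.46*T + 8.13)
ET = 0.71 * 0.26 * (0.46*22 + 8.13)
ET = 0.71 * 0.26 * 18.2500

3.3689 mm/day


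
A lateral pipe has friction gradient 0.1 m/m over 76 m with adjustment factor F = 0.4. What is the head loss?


hf = J * L * F = 0.1 * 76 * 0.4 = 3.0400 m

3.0400 m


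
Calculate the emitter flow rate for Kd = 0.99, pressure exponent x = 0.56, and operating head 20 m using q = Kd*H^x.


q = Kd * H^x = 0.99 * 20^0.56 = 0.99 * 5.352748

5.2992 L/h


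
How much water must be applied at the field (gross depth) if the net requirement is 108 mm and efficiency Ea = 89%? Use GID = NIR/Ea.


Ea = 89% = 0.89
GID = NIR / Ea = 108 / 0.89 = 121.3483 mm

121.3483 mm


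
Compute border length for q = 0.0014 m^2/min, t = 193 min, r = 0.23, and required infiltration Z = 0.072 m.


L = q*t/((1+r)*Z)
L = 0.0014*193/((1+0.23)*0.072)
L = 0.2702/0.08856

3.0510 m


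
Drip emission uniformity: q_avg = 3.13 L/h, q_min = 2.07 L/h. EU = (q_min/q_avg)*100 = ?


EU = (q_min/q_avg)*100 = (2.07/3.13)*100 = 66.1342%

66.1342 %


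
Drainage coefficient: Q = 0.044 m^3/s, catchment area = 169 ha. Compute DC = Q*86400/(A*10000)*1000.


DC = Q * 86400 / (A * 10000) * 1000
DC = 0.044 * 86400 / (169 * 10000) * 1000
DC = 3801600.0000 / 1690000

2.2495 mm/day


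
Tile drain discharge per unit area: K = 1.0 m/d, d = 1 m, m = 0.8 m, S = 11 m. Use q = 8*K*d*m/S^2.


q = 8*K*d*m/S^2
q = 8*1.0*1*0.8/11^2
q = 6.4000 / 121

0.0529 m/d


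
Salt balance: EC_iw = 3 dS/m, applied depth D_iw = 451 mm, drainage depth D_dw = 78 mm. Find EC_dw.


EC_dw = EC_iw * D_iw / D_dw
EC_dw = 3 * 451 / 78
EC_dw = 1353 / 78

17.3462 dS/m


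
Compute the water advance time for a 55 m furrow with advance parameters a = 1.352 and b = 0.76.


t = (L/a)^(1/b)
t = (55/1.352)^(1/0.76)
t = 40.680473^(1/0.76)

131.1032 min


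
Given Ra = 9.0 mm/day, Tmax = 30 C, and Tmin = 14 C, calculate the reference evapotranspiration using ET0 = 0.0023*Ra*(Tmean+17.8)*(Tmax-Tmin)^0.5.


Tmean = (Tmax + Tmin)/2 = (30 + 14)/2 = 22.0
ET0 = 0.0023 * 9.0 * (22.0 + 17.8) * sqrt(30 - 14)
ET0 = 0.0023 * 9.0 * 39.8 * 4.000000

3.2954 mm/day


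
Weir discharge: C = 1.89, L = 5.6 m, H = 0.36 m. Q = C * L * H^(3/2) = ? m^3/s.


Q = C * L * H^(3/2) = 1.89 * 5.6 * 0.36^1.5 = 1.89 * 5.6 * 0.216000

2.2861 m^3/s


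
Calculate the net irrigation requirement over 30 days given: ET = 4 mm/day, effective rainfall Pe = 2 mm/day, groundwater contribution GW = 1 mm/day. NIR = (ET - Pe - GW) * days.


Daily deficit = ET - Pe - GW = 4 - 2 - 1 = 1 mm/day
NIR = 1 * 30 = 30 mm

30.0000 mm


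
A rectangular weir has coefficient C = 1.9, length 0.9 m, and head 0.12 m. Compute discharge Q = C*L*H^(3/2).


Q = C * L * H^(3/2) = 1.9 * 0.9 * 0.12^1.5 = 1.9 * 0.9 * 0.041569

0.0711 m^3/s


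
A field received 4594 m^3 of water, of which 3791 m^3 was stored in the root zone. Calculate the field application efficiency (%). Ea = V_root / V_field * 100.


Ea = V_root / V_field * 100 = 3791 / 4594 * 100 = 82.5207%

82.5207 %


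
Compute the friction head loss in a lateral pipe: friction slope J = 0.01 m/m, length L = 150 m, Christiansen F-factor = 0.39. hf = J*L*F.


hf = J * L * F = 0.01 * 150 * 0.39 = 0.5850 m

0.5850 m


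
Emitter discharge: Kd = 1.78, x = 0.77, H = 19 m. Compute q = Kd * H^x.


q = Kd * H^x = 1.78 * 19^0.77 = 1.78 * 9.652510

17.1815 L/h


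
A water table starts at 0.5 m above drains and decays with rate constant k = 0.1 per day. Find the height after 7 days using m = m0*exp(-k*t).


m = m0 * exp(-k*t)
m = 0.5 * exp(-0.1 * 7)
m = 0.5 * exp(-0.7000)

0.2483 m


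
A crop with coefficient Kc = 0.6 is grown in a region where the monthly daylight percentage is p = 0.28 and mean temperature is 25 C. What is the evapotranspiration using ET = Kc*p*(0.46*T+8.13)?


ET = Kc * p * (0.46*T + 8.13)
ET = 0.6 * 0.28 * (0.46*25 + 8.13)
ET = 0.6 * 0.28 * 19.6300

3.2978 mm/day


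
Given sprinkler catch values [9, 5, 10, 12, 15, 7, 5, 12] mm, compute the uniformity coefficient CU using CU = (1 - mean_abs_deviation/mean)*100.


mean = 9.375000 mm
MAD = 2.875000 mm
CU = (1 - 2.875000/9.375000)*100

69.3333 %


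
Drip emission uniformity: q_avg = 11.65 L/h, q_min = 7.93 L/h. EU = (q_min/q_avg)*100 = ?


EU = (q_min/q_avg)*100 = (7.93/11.65)*100 = 68.0687%

68.0687 %


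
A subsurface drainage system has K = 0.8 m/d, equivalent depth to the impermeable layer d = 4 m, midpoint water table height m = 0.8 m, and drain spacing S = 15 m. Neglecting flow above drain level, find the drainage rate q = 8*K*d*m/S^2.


q = 8*K*d*m/S^2
q = 8*0.8*4*0.8/15^2
q = 20.4800 / 225

0.0910 m/d


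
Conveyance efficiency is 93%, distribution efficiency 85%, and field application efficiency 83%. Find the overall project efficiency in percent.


Ec = 0.93, Eb = 0.85, Ea = 0.83
E = 0.93 * 0.85 * 0.83 * 100 = 65.6115%

65.6115 %


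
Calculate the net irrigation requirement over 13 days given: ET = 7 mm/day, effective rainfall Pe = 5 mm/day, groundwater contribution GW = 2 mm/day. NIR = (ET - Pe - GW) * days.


Daily deficit = ET - Pe - GW = 7 - 5 - 2 = 0 mm/day
NIR = 0 * 13 = 0 mm

0 mm


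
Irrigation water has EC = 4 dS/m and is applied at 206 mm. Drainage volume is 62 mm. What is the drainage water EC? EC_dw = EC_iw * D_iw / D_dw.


EC_dw = EC_iw * D_iw / D_dw
EC_dw = 4 * 206 / 62
EC_dw = 824 / 62

13.2903 dS/m


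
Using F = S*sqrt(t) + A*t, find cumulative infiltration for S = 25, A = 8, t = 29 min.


F = S*sqrt(t) + A*t
F = 25*sqrt(29) + 8*29
F = 25*5.385165 + 232

366.6291 mm


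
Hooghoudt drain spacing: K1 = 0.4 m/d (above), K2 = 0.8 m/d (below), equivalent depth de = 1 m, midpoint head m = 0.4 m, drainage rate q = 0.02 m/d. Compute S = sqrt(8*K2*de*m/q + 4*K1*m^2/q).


S^2 = 8*K2*de*m/q + 4*K1*m^2/q
S^2 = 8*0.8*1*0.4/0.02 + 4*0.4*0.4^2/0.02
S = sqrt(140.8000)

11.8659 m


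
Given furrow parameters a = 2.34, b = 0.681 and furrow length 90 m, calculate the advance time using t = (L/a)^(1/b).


t = (L/a)^(1/b)
t = (90/2.34)^(1/0.681)
t = 38.461538^(1/0.681)

212.5684 min


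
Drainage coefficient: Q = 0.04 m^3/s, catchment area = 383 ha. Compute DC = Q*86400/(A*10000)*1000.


DC = Q * 86400 / (A * 10000) * 1000
DC = 0.04 * 86400 / (383 * 10000) * 1000
DC = 3456000.0000 / 3830000

0.9023 mm/day


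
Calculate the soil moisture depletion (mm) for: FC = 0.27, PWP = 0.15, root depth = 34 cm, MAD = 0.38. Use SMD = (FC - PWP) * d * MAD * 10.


SMD = (FC - PWP) * d * MAD * 10
SMD = (0.27 - 0.15) * 34 * 0.38 * 10
SMD = 0.1200 * 34 * 0.38 * 10

15.5040 mm


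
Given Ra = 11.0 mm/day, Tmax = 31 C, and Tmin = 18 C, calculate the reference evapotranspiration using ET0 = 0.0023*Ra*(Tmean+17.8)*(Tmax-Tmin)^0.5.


Tmean = (Tmax + Tmin)/2 = (31 + 18)/2 = 24.5
ET0 = 0.0023 * 11.0 * (24.5 + 17.8) * sqrt(31 - 18)
ET0 = 0.0023 * 11.0 * 42.3 * 3.605551

3.8586 mm/day


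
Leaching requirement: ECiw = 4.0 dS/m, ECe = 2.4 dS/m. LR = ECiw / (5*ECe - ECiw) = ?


LR = ECiw / (5*ECe - ECiw)
LR = 4.0 / (5*2.4 - 4.0)
LR = 4.0 / 8.0000

0.5000


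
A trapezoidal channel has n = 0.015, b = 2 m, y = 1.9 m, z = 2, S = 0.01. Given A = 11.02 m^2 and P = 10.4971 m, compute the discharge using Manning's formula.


R = A/P = 11.02/10.4971 = 1.049814
Q = (1/0.015) * 11.02 * 1.049814^(2/3) * 0.01^0.5

75.8866 m^3/s


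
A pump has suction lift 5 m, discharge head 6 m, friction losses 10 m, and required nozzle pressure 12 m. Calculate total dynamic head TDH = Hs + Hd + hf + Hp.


TDH = Hs + Hd + hf + Hp = 5 + 6 + 10 + 12 = 33

33 m


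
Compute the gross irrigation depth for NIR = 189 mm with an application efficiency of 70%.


Ea = 70% = 0.7
GID = NIR / Ea = 189 / 0.7 = 270.0000 mm

270.0000 mm


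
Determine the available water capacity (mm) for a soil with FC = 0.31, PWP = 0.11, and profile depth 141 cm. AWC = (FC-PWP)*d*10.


AWC = (FC - PWP) * d * 10
AWC = (0.31 - 0.11) * 141 * 10
AWC = 0.2000 * 141 * 10

282.0000 mm


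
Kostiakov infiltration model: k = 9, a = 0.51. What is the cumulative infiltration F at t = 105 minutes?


F = k * t^a = 9 * 105^0.51
F = 9 * 10.735111

96.6160 mm


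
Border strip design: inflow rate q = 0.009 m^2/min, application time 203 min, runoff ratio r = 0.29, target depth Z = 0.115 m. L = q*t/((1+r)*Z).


L = q*t/((1+r)*Z)
L = 0.009*203/((1+0.29)*0.115)
L = 1.827/0.14835

12.3155 m


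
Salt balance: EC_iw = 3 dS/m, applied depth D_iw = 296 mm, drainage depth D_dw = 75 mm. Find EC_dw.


EC_dw = EC_iw * D_iw / D_dw
EC_dw = 3 * 296 / 75
EC_dw = 888 / 75

11.8400 dS/m


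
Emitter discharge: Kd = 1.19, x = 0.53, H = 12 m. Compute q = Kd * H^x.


q = Kd * H^x = 1.19 * 12^0.53 = 1.19 * 3.732210

4.4413 L/h


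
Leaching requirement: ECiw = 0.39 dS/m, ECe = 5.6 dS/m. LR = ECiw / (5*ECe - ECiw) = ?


LR = ECiw / (5*ECe - ECiw)
LR = 0.39 / (5*5.6 - 0.39)
LR = 0.39 / 27.6100

0.0141


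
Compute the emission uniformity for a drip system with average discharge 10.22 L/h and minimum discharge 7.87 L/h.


EU = (q_min/q_avg)*100 = (7.87/10.22)*100 = 77.0059%

77.0059 %


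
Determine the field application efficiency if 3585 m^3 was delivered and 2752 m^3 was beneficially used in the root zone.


Ea = V_root / V_field * 100 = 2752 / 3585 * 100 = 76.7643%

76.7643 %


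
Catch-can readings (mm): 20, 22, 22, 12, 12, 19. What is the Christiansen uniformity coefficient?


mean = 17.833333 mm
MAD = 3.888889 mm
CU = (1 - 3.888889/17.833333)*100

78.1931 %


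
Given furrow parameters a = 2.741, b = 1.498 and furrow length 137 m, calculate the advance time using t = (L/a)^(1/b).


t = (L/a)^(1/b)
t = (137/2.741)^(1/1.498)
t = 49.981758^(1/1.498)

13.6161 min


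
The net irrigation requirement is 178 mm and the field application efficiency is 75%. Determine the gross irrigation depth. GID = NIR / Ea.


Ea = 75% = 0.75
GID = NIR / Ea = 178 / 0.75 = 237.3333 mm

237.3333 mm


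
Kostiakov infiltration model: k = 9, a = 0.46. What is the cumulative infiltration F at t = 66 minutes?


F = k * t^a = 9 * 66^0.46
F = 9 * 6.870530

61.8348 mm


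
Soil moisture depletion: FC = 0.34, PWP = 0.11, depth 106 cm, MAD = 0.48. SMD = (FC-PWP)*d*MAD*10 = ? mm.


SMD = (FC - PWP) * d * MAD * 10
SMD = (0.34 - 0.11) * 106 * 0.48 * 10
SMD = 0.2300 * 106 * 0.48 * 10

117.0240 mm


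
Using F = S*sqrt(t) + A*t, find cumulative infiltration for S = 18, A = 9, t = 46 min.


F = S*sqrt(t) + A*t
F = 18*sqrt(46) + 9*46
F = 18*6.782330 + 414

536.0819 mm


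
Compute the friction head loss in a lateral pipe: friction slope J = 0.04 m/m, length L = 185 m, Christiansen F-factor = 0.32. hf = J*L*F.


hf = J * L * F = 0.04 * 185 * 0.32 = 2.3680 m

2.3680 m


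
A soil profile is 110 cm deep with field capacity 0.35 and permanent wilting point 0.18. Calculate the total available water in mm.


AWC = (FC - PWP) * d * 10
AWC = (0.35 - 0.18) * 110 * 10
AWC = 0.1700 * 110 * 10

187.0000 mm


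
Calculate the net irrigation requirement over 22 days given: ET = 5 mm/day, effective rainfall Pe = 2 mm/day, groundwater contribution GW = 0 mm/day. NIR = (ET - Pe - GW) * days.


Daily deficit = ET - Pe - GW = 5 - 2 - 0 = 3 mm/day
NIR = 3 * 22 = 66 mm

66.0000 mm


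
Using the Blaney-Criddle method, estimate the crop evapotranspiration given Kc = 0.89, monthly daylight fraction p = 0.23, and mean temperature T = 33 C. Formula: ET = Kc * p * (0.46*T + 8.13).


ET = Kc * p * (0.46*T + 8.13)
ET = 0.89 * 0.23 * (0.46*33 + 8.13)
ET = 0.89 * 0.23 * 23.3100

4.7716 mm/day


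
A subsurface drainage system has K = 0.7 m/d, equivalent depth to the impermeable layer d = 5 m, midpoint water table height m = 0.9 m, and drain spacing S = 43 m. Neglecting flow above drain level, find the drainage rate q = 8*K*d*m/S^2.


q = 8*K*d*m/S^2
q = 8*0.7*5*0.9/43^2
q = 25.2000 / 1849

0.0136 m/d


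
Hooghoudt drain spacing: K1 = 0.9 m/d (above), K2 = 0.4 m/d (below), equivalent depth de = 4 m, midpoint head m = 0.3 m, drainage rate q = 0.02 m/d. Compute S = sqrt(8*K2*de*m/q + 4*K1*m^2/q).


S^2 = 8*K2*de*m/q + 4*K1*m^2/q
S^2 = 8*0.4*4*0.3/0.02 + 4*0.9*0.3^2/0.02
S = sqrt(208.2000)

14.4291 m


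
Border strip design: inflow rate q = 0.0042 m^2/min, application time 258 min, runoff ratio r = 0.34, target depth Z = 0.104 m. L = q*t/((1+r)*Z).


L = q*t/((1+r)*Z)
L = 0.0042*258/((1+0.34)*0.104)
L = 1.0836/0.13936

7.7755 m


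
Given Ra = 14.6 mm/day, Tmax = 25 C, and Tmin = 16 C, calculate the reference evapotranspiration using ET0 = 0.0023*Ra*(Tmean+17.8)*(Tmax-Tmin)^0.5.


Tmean = (Tmax + Tmin)/2 = (25 + 16)/2 = 20.5
ET0 = 0.0023 * 14.6 * (20.5 + 17.8) * sqrt(25 - 16)
ET0 = 0.0023 * 14.6 * 38.3 * 3.000000

3.8583 mm/day


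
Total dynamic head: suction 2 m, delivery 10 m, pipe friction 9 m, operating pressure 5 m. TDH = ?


TDH = Hs + Hd + hf + Hp = 2 + 10 + 9 + 5 = 26

26 m


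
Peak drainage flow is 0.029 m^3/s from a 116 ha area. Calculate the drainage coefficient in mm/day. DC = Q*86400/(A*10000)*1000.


DC = Q * 86400 / (A * 10000) * 1000
DC = 0.029 * 86400 / (116 * 10000) * 1000
DC = 2505600.0000 / 1160000

2.1600 mm/day


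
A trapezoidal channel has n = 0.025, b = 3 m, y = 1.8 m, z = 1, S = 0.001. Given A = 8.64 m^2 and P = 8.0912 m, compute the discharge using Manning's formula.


R = A/P = 8.64/8.0912 = 1.067827
Q = (1/0.025) * 8.64 * 1.067827^(2/3) * 0.001^0.5

11.4176 m^3/s


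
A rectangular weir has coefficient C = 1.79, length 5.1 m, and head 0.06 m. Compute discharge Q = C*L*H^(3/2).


Q = C * L * H^(3/2) = 1.79 * 5.1 * 0.06^1.5 = 1.79 * 5.1 * 0.014697

0.1342 m^3/s


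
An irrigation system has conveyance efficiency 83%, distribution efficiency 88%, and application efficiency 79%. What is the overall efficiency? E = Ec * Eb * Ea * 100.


Ec = 0.83, Eb = 0.88, Ea = 0.79
E = 0.83 * 0.88 * 0.79 * 100 = 57.7016%

57.7016 %


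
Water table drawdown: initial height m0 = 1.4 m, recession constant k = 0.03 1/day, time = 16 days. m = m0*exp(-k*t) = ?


m = m0 * exp(-k*t)
m = 1.4 * exp(-0.03 * 16)
m = 1.4 * exp(-0.4800)

0.8663 m


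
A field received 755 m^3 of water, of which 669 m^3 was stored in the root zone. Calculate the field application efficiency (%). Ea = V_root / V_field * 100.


Ea = V_root / V_field * 100 = 669 / 755 * 100 = 88.6093%

88.6093 %


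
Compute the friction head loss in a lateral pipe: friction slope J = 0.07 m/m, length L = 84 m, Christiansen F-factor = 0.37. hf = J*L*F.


hf = J * L * F = 0.07 * 84 * 0.37 = 2.1756 m

2.1756 m


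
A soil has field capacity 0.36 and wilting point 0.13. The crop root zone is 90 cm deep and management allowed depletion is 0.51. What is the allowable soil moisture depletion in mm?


SMD = (FC - PWP) * d * MAD * 10
SMD = (0.36 - 0.13) * 90 * 0.51 * 10
SMD = 0.2300 * 90 * 0.51 * 10

105.5700 mm


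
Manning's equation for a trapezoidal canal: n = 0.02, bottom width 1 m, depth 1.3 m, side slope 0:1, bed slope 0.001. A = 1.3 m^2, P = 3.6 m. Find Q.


R = A/P = 1.3/3.6 = 0.361111
Q = (1/0.02) * 1.3 * 0.361111^(2/3) * 0.001^0.5

1.0423 m^3/s


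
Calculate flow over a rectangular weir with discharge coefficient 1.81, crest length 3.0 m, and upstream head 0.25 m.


Q = C * L * H^(3/2) = 1.81 * 3.0 * 0.25^1.5 = 1.81 * 3.0 * 0.125000

0.6787 m^3/s


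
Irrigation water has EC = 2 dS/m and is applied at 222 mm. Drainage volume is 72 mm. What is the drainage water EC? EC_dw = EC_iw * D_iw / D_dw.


EC_dw = EC_iw * D_iw / D_dw
EC_dw = 2 * 222 / 72
EC_dw = 444 / 72

6.1667 dS/m


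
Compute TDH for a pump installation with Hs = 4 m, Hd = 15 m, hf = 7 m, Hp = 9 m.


TDH = Hs + Hd + hf + Hp = 4 + 15 + 7 + 9 = 35

35 m


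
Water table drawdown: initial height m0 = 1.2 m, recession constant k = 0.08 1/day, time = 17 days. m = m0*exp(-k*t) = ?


m = m0 * exp(-k*t)
m = 1.2 * exp(-0.08 * 17)
m = 1.2 * exp(-1.3600)

0.3080 m


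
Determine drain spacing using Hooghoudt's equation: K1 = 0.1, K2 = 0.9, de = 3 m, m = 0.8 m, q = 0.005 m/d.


S^2 = 8*K2*de*m/q + 4*K1*m^2/q
S^2 = 8*0.9*3*0.8/0.005 + 4*0.1*0.8^2/0.005
S = sqrt(3507.2000)

59.2216 m


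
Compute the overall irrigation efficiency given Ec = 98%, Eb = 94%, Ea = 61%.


Ec = 0.98, Eb = 0.94, Ea = 0.61
E = 0.98 * 0.94 * 0.61 * 100 = 56.1932%

56.1932 %


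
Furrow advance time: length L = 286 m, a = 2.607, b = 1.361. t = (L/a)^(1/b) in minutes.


t = (L/a)^(1/b)
t = (286/2.607)^(1/1.361)
t = 109.704641^(1/1.361)

31.5546 min


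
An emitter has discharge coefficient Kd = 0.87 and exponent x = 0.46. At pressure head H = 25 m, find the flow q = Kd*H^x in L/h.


q = Kd * H^x = 0.87 * 25^0.46 = 0.87 * 4.395947

3.8245 L/h


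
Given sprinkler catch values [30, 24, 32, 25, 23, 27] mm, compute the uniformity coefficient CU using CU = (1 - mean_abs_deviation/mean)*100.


mean = 26.833333 mm
MAD = 2.833333 mm
CU = (1 - 2.833333/26.833333)*100

89.4410 %


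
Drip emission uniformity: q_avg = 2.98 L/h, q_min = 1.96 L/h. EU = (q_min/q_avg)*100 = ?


EU = (q_min/q_avg)*100 = (1.96/2.98)*100 = 65.7718%

65.7718 %


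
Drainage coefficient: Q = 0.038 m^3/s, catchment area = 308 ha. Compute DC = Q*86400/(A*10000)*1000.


DC = Q * 86400 / (A * 10000) * 1000
DC = 0.038 * 86400 / (308 * 10000) * 1000
DC = 3283200.0000 / 3080000

1.0660 mm/day


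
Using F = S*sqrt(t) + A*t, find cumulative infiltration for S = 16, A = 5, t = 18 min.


F = S*sqrt(t) + A*t
F = 16*sqrt(18) + 5*18
F = 16*4.242641 + 90

157.8823 mm


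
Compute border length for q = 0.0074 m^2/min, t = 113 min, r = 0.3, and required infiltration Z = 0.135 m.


L = q*t/((1+r)*Z)
L = 0.0074*113/((1+0.3)*0.135)
L = 0.8362/0.1755

4.7647 m


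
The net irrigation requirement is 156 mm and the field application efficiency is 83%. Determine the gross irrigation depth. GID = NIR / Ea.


Ea = 83% = 0.83
GID = NIR / Ea = 156 / 0.83 = 187.9518 mm

187.9518 mm


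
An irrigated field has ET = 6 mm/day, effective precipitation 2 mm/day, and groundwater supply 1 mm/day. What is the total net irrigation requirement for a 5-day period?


Daily deficit = ET - Pe - GW = 6 - 2 - 1 = 3 mm/day
NIR = 3 * 5 = 15 mm

15.0000 mm


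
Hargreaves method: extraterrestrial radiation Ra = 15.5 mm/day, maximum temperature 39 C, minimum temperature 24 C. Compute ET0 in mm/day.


Tmean = (Tmax + Tmin)/2 = (39 + 24)/2 = 31.5
ET0 = 0.0023 * 15.5 * (31.5 + 17.8) * sqrt(39 - 24)
ET0 = 0.0023 * 15.5 * 49.3 * 3.872983

6.8069 mm/day


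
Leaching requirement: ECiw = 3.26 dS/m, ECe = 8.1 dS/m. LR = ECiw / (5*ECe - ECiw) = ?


LR = ECiw / (5*ECe - ECiw)
LR = 3.26 / (5*8.1 - 3.26)
LR = 3.26 / 37.2400

0.0875


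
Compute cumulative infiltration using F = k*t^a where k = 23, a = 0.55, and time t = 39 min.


F = k * t^a = 23 * 39^0.55
F = 23 * 7.500419

172.5096 mm


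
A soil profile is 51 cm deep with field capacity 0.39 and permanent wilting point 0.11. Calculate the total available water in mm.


AWC = (FC - PWP) * d * 10
AWC = (0.39 - 0.11) * 51 * 10
AWC = 0.2800 * 51 * 10

142.8000 mm


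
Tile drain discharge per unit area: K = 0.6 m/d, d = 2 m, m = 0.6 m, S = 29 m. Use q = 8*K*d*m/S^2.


q = 8*K*d*m/S^2
q = 8*0.6*2*0.6/29^2
q = 5.7600 / 841

0.0068 m/d


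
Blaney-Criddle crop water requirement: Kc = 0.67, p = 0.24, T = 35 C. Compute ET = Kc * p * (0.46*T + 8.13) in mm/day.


ET = Kc * p * (0.46*T + 8.13)
ET = 0.67 * 0.24 * (0.46*35 + 8.13)
ET = 0.67 * 0.24 * 24.2300

3.8962 mm/day


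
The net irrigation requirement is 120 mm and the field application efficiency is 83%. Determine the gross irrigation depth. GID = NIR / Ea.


Ea = 83% = 0.83
GID = NIR / Ea = 120 / 0.83 = 144.5783 mm

144.5783 mm


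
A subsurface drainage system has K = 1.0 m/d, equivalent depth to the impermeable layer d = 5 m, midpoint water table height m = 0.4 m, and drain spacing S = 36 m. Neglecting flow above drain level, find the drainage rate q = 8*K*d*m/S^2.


q = 8*K*d*m/S^2
q = 8*1.0*5*0.4/36^2
q = 16.0000 / 1296

0.0123 m/d


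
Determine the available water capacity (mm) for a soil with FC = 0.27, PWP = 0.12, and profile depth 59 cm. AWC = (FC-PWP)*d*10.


AWC = (FC - PWP) * d * 10
AWC = (0.27 - 0.12) * 59 * 10
AWC = 0.1500 * 59 * 10

88.5000 mm


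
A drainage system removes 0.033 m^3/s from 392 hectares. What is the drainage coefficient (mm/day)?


DC = Q * 86400 / (A * 10000) * 1000
DC = 0.033 * 86400 / (392 * 10000) * 1000
DC = 2851200.0000 / 3920000

0.7273 mm/day


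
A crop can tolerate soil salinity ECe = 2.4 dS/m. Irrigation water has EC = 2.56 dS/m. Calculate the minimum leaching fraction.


LR = ECiw / (5*ECe - ECiw)
LR = 2.56 / (5*2.4 - 2.56)
LR = 2.56 / 9.4400

0.2712


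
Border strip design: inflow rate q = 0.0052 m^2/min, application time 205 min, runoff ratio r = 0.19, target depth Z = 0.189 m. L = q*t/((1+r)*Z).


L = q*t/((1+r)*Z)
L = 0.0052*205/((1+0.19)*0.189)
L = 1.066/0.22491

4.7397 m


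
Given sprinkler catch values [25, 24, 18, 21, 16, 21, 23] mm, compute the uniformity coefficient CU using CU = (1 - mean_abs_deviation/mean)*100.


mean = 21.142857 mm
MAD = 2.448980 mm
CU = (1 - 2.448980/21.142857)*100

88.4170 %


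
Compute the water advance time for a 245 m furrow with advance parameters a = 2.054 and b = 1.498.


t = (L/a)^(1/b)
t = (245/2.054)^(1/1.498)
t = 119.279455^(1/1.498)

24.3347 min


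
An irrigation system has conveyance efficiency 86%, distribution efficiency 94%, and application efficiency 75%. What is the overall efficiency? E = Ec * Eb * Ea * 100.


Ec = 0.86, Eb = 0.94, Ea = 0.75
E = 0.86 * 0.94 * 0.75 * 100 = 60.6300%

60.6300 %


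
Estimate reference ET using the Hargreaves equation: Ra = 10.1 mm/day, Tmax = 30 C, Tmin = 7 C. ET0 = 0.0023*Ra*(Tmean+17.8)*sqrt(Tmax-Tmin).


Tmean = (Tmax + Tmin)/2 = (30 + 7)/2 = 18.5
ET0 = 0.0023 * 10.1 * (18.5 + 17.8) * sqrt(30 - 7)
ET0 = 0.0023 * 10.1 * 36.3 * 4.795832

4.0441 mm/day


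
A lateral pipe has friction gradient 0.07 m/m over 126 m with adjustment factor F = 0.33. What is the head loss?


hf = J * L * F = 0.07 * 126 * 0.33 = 2.9106 m

2.9106 m


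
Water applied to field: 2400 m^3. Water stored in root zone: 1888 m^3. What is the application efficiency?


Ea = V_root / V_field * 100 = 1888 / 2400 * 100 = 78.6667%

78.6667 %


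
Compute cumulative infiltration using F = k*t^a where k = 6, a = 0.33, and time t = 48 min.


F = k * t^a = 6 * 48^0.33
F = 6 * 3.587646

21.5259 mm


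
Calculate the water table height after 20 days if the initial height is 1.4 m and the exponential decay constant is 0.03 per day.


m = m0 * exp(-k*t)
m = 1.4 * exp(-0.03 * 20)
m = 1.4 * exp(-0.6000)

0.7683 m


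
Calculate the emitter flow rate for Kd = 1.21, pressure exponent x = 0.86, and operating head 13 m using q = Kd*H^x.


q = Kd * H^x = 1.21 * 13^0.86 = 1.21 * 9.078023

10.9844 L/h


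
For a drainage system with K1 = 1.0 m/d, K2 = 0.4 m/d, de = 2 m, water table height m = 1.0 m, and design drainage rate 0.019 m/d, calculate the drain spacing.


S^2 = 8*K2*de*m/q + 4*K1*m^2/q
S^2 = 8*0.4*2*1.0/0.019 + 4*1.0*1.0^2/0.019
S = sqrt(547.3684)

23.3959 m


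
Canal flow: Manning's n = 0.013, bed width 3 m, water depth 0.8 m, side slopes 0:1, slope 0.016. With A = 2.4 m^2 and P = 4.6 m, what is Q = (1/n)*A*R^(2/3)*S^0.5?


R = A/P = 2.4/4.6 = 0.521739
Q = (1/0.013) * 2.4 * 0.521739^(2/3) * 0.016^0.5

15.1343 m^3/s


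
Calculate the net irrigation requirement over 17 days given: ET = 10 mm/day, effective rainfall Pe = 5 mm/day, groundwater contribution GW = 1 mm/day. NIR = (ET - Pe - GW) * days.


Daily deficit = ET - Pe - GW = 10 - 5 - 1 = 4 mm/day
NIR = 4 * 17 = 68 mm

68.0000 mm


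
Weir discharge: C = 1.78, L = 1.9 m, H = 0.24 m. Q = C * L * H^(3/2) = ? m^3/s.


Q = C * L * H^(3/2) = 1.78 * 1.9 * 0.24^1.5 = 1.78 * 1.9 * 0.117576

0.3976 m^3/s


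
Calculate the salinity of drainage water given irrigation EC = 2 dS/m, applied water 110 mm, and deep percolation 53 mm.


EC_dw = EC_iw * D_iw / D_dw
EC_dw = 2 * 110 / 53
EC_dw = 220 / 53

4.1509 dS/m


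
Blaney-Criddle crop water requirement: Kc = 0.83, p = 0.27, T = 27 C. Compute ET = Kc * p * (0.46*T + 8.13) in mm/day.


ET = Kc * p * (0.46*T + 8.13)
ET = 0.83 * 0.27 * (0.46*27 + 8.13)
ET = 0.83 * 0.27 * 20.5500

4.6053 mm/day


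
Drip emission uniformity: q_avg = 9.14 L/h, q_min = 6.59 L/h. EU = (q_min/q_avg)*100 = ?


EU = (q_min/q_avg)*100 = (6.59/9.14)*100 = 72.1007%

72.1007 %


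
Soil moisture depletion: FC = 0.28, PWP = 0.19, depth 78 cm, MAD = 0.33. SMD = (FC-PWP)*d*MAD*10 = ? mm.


SMD = (FC - PWP) * d * MAD * 10
SMD = (0.28 - 0.19) * 78 * 0.33 * 10
SMD = 0.0900 * 78 * 0.33 * 10

23.1660 mm


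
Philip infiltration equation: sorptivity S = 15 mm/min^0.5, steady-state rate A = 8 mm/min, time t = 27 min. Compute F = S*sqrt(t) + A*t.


F = S*sqrt(t) + A*t
F = 15*sqrt(27) + 8*27
F = 15*5.196152 + 216

293.9423 mm


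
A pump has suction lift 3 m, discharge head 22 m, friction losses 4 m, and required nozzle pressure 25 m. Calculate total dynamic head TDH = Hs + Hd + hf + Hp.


TDH = Hs + Hd + hf + Hp = 3 + 22 + 4 + 25 = 54

54 m


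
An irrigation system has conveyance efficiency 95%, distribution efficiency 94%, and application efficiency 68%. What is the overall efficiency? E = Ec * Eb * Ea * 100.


Ec = 0.95, Eb = 0.94, Ea = 0.68
E = 0.95 * 0.94 * 0.68 * 100 = 60.7240%

60.7240 %


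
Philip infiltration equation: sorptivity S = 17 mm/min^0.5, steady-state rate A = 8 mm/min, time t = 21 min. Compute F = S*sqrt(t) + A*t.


F = S*sqrt(t) + A*t
F = 17*sqrt(21) + 8*21
F = 17*4.582576 + 168

245.9038 mm


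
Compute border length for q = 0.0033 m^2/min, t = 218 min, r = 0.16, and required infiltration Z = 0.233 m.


L = q*t/((1+r)*Z)
L = 0.0033*218/((1+0.16)*0.233)
L = 0.7194/0.27028

2.6617 m


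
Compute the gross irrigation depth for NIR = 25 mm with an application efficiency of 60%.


Ea = 60% = 0.6
GID = NIR / Ea = 25 / 0.6 = 41.6667 mm

41.6667 mm


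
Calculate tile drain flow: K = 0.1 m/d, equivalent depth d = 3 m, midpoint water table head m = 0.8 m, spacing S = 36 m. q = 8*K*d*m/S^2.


q = 8*K*d*m/S^2
q = 8*0.1*3*0.8/36^2
q = 1.9200 / 1296

0.0015 m/d


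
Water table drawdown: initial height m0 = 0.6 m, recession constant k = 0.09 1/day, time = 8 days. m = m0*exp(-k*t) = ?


m = m0 * exp(-k*t)
m = 0.6 * exp(-0.09 * 8)
m = 0.6 * exp(-0.7200)

0.2921 m


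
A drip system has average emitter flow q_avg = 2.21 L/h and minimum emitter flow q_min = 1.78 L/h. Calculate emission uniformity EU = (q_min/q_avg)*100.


EU = (q_min/q_avg)*100 = (1.78/2.21)*100 = 80.5430%

80.5430 %
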